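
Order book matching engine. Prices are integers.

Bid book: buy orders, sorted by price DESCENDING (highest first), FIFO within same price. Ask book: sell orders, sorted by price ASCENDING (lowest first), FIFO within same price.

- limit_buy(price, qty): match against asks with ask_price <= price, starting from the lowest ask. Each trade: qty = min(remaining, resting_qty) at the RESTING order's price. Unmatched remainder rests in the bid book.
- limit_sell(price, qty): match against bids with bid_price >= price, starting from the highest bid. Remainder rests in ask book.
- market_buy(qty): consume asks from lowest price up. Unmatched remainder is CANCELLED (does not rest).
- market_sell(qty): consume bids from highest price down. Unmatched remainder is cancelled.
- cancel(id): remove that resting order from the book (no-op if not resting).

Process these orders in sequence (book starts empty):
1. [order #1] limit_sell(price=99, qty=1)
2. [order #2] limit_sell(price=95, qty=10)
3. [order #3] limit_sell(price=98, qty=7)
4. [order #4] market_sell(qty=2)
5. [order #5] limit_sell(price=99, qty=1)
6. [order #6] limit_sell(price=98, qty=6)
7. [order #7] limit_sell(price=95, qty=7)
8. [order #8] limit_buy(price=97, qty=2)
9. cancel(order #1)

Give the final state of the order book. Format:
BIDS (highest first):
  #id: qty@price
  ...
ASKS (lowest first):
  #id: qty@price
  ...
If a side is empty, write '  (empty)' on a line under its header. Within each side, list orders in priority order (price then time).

After op 1 [order #1] limit_sell(price=99, qty=1): fills=none; bids=[-] asks=[#1:1@99]
After op 2 [order #2] limit_sell(price=95, qty=10): fills=none; bids=[-] asks=[#2:10@95 #1:1@99]
After op 3 [order #3] limit_sell(price=98, qty=7): fills=none; bids=[-] asks=[#2:10@95 #3:7@98 #1:1@99]
After op 4 [order #4] market_sell(qty=2): fills=none; bids=[-] asks=[#2:10@95 #3:7@98 #1:1@99]
After op 5 [order #5] limit_sell(price=99, qty=1): fills=none; bids=[-] asks=[#2:10@95 #3:7@98 #1:1@99 #5:1@99]
After op 6 [order #6] limit_sell(price=98, qty=6): fills=none; bids=[-] asks=[#2:10@95 #3:7@98 #6:6@98 #1:1@99 #5:1@99]
After op 7 [order #7] limit_sell(price=95, qty=7): fills=none; bids=[-] asks=[#2:10@95 #7:7@95 #3:7@98 #6:6@98 #1:1@99 #5:1@99]
After op 8 [order #8] limit_buy(price=97, qty=2): fills=#8x#2:2@95; bids=[-] asks=[#2:8@95 #7:7@95 #3:7@98 #6:6@98 #1:1@99 #5:1@99]
After op 9 cancel(order #1): fills=none; bids=[-] asks=[#2:8@95 #7:7@95 #3:7@98 #6:6@98 #5:1@99]

Answer: BIDS (highest first):
  (empty)
ASKS (lowest first):
  #2: 8@95
  #7: 7@95
  #3: 7@98
  #6: 6@98
  #5: 1@99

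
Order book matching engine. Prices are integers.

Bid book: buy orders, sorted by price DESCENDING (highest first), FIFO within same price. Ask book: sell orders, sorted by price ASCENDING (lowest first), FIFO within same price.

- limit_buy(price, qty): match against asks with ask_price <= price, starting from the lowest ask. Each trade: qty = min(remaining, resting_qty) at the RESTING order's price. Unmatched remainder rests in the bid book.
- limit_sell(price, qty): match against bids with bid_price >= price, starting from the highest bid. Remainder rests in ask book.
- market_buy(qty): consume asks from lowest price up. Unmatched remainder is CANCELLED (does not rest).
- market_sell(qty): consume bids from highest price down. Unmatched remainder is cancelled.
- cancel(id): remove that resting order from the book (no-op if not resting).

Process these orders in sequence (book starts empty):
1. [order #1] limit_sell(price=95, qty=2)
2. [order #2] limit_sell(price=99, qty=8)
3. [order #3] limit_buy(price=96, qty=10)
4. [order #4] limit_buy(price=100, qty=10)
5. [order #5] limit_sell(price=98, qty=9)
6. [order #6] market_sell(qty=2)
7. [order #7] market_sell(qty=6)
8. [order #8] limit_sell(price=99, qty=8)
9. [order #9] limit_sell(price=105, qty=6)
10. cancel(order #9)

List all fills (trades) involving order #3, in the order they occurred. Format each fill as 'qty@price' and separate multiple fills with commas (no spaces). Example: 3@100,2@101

Answer: 2@95,2@96,6@96

Derivation:
After op 1 [order #1] limit_sell(price=95, qty=2): fills=none; bids=[-] asks=[#1:2@95]
After op 2 [order #2] limit_sell(price=99, qty=8): fills=none; bids=[-] asks=[#1:2@95 #2:8@99]
After op 3 [order #3] limit_buy(price=96, qty=10): fills=#3x#1:2@95; bids=[#3:8@96] asks=[#2:8@99]
After op 4 [order #4] limit_buy(price=100, qty=10): fills=#4x#2:8@99; bids=[#4:2@100 #3:8@96] asks=[-]
After op 5 [order #5] limit_sell(price=98, qty=9): fills=#4x#5:2@100; bids=[#3:8@96] asks=[#5:7@98]
After op 6 [order #6] market_sell(qty=2): fills=#3x#6:2@96; bids=[#3:6@96] asks=[#5:7@98]
After op 7 [order #7] market_sell(qty=6): fills=#3x#7:6@96; bids=[-] asks=[#5:7@98]
After op 8 [order #8] limit_sell(price=99, qty=8): fills=none; bids=[-] asks=[#5:7@98 #8:8@99]
After op 9 [order #9] limit_sell(price=105, qty=6): fills=none; bids=[-] asks=[#5:7@98 #8:8@99 #9:6@105]
After op 10 cancel(order #9): fills=none; bids=[-] asks=[#5:7@98 #8:8@99]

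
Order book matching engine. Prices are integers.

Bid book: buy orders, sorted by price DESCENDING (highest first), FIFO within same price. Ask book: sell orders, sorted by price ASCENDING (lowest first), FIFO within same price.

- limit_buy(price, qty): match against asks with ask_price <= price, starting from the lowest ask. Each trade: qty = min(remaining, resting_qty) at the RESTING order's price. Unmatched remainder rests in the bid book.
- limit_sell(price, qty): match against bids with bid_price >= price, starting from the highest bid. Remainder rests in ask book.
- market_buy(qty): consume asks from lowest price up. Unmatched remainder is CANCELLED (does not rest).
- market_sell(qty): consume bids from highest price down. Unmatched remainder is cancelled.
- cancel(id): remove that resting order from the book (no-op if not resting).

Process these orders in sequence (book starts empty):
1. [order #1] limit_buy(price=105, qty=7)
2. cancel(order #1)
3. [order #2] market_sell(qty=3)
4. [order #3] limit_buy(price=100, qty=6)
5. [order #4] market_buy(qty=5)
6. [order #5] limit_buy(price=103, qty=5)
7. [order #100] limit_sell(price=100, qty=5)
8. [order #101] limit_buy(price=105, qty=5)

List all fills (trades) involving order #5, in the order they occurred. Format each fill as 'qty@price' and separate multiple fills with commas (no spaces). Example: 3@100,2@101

Answer: 5@103

Derivation:
After op 1 [order #1] limit_buy(price=105, qty=7): fills=none; bids=[#1:7@105] asks=[-]
After op 2 cancel(order #1): fills=none; bids=[-] asks=[-]
After op 3 [order #2] market_sell(qty=3): fills=none; bids=[-] asks=[-]
After op 4 [order #3] limit_buy(price=100, qty=6): fills=none; bids=[#3:6@100] asks=[-]
After op 5 [order #4] market_buy(qty=5): fills=none; bids=[#3:6@100] asks=[-]
After op 6 [order #5] limit_buy(price=103, qty=5): fills=none; bids=[#5:5@103 #3:6@100] asks=[-]
After op 7 [order #100] limit_sell(price=100, qty=5): fills=#5x#100:5@103; bids=[#3:6@100] asks=[-]
After op 8 [order #101] limit_buy(price=105, qty=5): fills=none; bids=[#101:5@105 #3:6@100] asks=[-]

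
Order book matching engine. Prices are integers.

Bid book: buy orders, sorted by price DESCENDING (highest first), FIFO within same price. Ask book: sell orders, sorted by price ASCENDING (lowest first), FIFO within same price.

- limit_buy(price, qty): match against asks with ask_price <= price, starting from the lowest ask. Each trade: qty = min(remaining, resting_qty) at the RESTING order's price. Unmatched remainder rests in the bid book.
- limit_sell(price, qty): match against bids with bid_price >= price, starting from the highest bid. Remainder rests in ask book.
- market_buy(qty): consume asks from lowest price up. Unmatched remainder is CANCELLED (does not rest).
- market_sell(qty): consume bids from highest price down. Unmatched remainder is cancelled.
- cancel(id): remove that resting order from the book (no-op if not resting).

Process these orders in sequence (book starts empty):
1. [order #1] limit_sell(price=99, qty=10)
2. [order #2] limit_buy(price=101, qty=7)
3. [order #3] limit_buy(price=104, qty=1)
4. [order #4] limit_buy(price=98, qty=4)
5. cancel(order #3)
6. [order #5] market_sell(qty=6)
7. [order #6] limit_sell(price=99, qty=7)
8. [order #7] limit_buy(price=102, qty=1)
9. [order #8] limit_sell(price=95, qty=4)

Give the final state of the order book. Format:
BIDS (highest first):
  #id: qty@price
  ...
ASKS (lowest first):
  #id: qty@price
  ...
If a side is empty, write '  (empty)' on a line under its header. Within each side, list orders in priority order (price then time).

Answer: BIDS (highest first):
  (empty)
ASKS (lowest first):
  #8: 4@95
  #1: 1@99
  #6: 7@99

Derivation:
After op 1 [order #1] limit_sell(price=99, qty=10): fills=none; bids=[-] asks=[#1:10@99]
After op 2 [order #2] limit_buy(price=101, qty=7): fills=#2x#1:7@99; bids=[-] asks=[#1:3@99]
After op 3 [order #3] limit_buy(price=104, qty=1): fills=#3x#1:1@99; bids=[-] asks=[#1:2@99]
After op 4 [order #4] limit_buy(price=98, qty=4): fills=none; bids=[#4:4@98] asks=[#1:2@99]
After op 5 cancel(order #3): fills=none; bids=[#4:4@98] asks=[#1:2@99]
After op 6 [order #5] market_sell(qty=6): fills=#4x#5:4@98; bids=[-] asks=[#1:2@99]
After op 7 [order #6] limit_sell(price=99, qty=7): fills=none; bids=[-] asks=[#1:2@99 #6:7@99]
After op 8 [order #7] limit_buy(price=102, qty=1): fills=#7x#1:1@99; bids=[-] asks=[#1:1@99 #6:7@99]
After op 9 [order #8] limit_sell(price=95, qty=4): fills=none; bids=[-] asks=[#8:4@95 #1:1@99 #6:7@99]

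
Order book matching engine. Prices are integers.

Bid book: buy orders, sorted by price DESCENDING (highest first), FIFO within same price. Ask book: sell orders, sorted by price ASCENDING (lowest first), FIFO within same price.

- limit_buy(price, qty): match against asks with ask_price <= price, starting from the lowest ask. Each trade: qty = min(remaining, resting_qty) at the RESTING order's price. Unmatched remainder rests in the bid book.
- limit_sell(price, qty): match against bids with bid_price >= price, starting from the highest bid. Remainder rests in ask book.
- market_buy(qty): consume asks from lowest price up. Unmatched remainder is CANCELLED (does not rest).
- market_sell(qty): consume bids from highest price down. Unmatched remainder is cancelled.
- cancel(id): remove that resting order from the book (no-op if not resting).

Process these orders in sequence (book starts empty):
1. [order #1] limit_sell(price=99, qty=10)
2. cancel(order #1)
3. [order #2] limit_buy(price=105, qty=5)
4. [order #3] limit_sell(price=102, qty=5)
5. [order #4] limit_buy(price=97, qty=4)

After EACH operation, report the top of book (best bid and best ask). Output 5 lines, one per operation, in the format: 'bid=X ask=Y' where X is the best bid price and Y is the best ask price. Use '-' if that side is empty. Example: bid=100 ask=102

After op 1 [order #1] limit_sell(price=99, qty=10): fills=none; bids=[-] asks=[#1:10@99]
After op 2 cancel(order #1): fills=none; bids=[-] asks=[-]
After op 3 [order #2] limit_buy(price=105, qty=5): fills=none; bids=[#2:5@105] asks=[-]
After op 4 [order #3] limit_sell(price=102, qty=5): fills=#2x#3:5@105; bids=[-] asks=[-]
After op 5 [order #4] limit_buy(price=97, qty=4): fills=none; bids=[#4:4@97] asks=[-]

Answer: bid=- ask=99
bid=- ask=-
bid=105 ask=-
bid=- ask=-
bid=97 ask=-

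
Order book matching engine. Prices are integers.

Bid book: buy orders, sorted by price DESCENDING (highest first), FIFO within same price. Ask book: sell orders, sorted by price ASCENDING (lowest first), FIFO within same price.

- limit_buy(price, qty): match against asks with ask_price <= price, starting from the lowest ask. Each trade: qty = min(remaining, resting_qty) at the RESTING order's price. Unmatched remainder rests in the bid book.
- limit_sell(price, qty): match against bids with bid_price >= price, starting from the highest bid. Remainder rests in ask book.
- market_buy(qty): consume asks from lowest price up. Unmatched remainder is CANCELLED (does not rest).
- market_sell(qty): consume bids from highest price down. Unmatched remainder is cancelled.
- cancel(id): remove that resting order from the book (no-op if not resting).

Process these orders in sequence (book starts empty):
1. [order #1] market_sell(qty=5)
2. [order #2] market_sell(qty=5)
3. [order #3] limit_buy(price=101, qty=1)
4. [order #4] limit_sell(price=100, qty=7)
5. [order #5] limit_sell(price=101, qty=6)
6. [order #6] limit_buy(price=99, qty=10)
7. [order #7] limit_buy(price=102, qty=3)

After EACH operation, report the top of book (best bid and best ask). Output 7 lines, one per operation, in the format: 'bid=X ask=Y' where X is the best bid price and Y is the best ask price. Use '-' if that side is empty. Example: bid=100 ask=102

After op 1 [order #1] market_sell(qty=5): fills=none; bids=[-] asks=[-]
After op 2 [order #2] market_sell(qty=5): fills=none; bids=[-] asks=[-]
After op 3 [order #3] limit_buy(price=101, qty=1): fills=none; bids=[#3:1@101] asks=[-]
After op 4 [order #4] limit_sell(price=100, qty=7): fills=#3x#4:1@101; bids=[-] asks=[#4:6@100]
After op 5 [order #5] limit_sell(price=101, qty=6): fills=none; bids=[-] asks=[#4:6@100 #5:6@101]
After op 6 [order #6] limit_buy(price=99, qty=10): fills=none; bids=[#6:10@99] asks=[#4:6@100 #5:6@101]
After op 7 [order #7] limit_buy(price=102, qty=3): fills=#7x#4:3@100; bids=[#6:10@99] asks=[#4:3@100 #5:6@101]

Answer: bid=- ask=-
bid=- ask=-
bid=101 ask=-
bid=- ask=100
bid=- ask=100
bid=99 ask=100
bid=99 ask=100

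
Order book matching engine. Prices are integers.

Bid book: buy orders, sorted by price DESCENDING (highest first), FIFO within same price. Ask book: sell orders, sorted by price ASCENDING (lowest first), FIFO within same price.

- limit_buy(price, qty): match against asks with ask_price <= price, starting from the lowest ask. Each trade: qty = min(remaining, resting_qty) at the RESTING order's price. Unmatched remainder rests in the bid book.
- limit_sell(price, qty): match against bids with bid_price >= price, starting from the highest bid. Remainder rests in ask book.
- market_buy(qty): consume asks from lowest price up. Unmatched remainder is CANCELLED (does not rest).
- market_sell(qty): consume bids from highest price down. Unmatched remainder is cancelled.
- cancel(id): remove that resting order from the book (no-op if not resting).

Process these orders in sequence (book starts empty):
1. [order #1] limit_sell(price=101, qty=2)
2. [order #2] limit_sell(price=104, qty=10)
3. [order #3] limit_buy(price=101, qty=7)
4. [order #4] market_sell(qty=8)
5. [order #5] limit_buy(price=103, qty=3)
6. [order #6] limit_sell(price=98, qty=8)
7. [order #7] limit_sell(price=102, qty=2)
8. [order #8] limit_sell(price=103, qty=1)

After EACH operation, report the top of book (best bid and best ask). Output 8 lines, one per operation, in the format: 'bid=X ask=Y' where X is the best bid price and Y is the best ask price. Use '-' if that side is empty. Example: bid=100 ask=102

Answer: bid=- ask=101
bid=- ask=101
bid=101 ask=104
bid=- ask=104
bid=103 ask=104
bid=- ask=98
bid=- ask=98
bid=- ask=98

Derivation:
After op 1 [order #1] limit_sell(price=101, qty=2): fills=none; bids=[-] asks=[#1:2@101]
After op 2 [order #2] limit_sell(price=104, qty=10): fills=none; bids=[-] asks=[#1:2@101 #2:10@104]
After op 3 [order #3] limit_buy(price=101, qty=7): fills=#3x#1:2@101; bids=[#3:5@101] asks=[#2:10@104]
After op 4 [order #4] market_sell(qty=8): fills=#3x#4:5@101; bids=[-] asks=[#2:10@104]
After op 5 [order #5] limit_buy(price=103, qty=3): fills=none; bids=[#5:3@103] asks=[#2:10@104]
After op 6 [order #6] limit_sell(price=98, qty=8): fills=#5x#6:3@103; bids=[-] asks=[#6:5@98 #2:10@104]
After op 7 [order #7] limit_sell(price=102, qty=2): fills=none; bids=[-] asks=[#6:5@98 #7:2@102 #2:10@104]
After op 8 [order #8] limit_sell(price=103, qty=1): fills=none; bids=[-] asks=[#6:5@98 #7:2@102 #8:1@103 #2:10@104]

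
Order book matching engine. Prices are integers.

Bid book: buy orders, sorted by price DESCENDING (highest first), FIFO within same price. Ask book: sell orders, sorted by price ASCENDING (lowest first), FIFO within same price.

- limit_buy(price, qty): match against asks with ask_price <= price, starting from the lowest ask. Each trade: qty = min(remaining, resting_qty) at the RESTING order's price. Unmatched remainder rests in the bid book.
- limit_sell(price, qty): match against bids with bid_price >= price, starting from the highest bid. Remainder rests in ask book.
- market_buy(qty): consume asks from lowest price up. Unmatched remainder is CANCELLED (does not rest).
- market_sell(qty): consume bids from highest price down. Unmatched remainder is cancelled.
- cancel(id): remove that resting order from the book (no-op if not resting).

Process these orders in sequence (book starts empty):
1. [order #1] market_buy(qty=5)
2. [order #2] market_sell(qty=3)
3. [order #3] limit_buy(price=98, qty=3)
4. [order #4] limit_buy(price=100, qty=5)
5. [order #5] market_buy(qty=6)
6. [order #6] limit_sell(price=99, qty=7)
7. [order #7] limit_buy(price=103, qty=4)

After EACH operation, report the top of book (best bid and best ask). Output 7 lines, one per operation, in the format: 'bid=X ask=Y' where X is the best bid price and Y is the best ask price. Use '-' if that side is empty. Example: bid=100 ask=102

After op 1 [order #1] market_buy(qty=5): fills=none; bids=[-] asks=[-]
After op 2 [order #2] market_sell(qty=3): fills=none; bids=[-] asks=[-]
After op 3 [order #3] limit_buy(price=98, qty=3): fills=none; bids=[#3:3@98] asks=[-]
After op 4 [order #4] limit_buy(price=100, qty=5): fills=none; bids=[#4:5@100 #3:3@98] asks=[-]
After op 5 [order #5] market_buy(qty=6): fills=none; bids=[#4:5@100 #3:3@98] asks=[-]
After op 6 [order #6] limit_sell(price=99, qty=7): fills=#4x#6:5@100; bids=[#3:3@98] asks=[#6:2@99]
After op 7 [order #7] limit_buy(price=103, qty=4): fills=#7x#6:2@99; bids=[#7:2@103 #3:3@98] asks=[-]

Answer: bid=- ask=-
bid=- ask=-
bid=98 ask=-
bid=100 ask=-
bid=100 ask=-
bid=98 ask=99
bid=103 ask=-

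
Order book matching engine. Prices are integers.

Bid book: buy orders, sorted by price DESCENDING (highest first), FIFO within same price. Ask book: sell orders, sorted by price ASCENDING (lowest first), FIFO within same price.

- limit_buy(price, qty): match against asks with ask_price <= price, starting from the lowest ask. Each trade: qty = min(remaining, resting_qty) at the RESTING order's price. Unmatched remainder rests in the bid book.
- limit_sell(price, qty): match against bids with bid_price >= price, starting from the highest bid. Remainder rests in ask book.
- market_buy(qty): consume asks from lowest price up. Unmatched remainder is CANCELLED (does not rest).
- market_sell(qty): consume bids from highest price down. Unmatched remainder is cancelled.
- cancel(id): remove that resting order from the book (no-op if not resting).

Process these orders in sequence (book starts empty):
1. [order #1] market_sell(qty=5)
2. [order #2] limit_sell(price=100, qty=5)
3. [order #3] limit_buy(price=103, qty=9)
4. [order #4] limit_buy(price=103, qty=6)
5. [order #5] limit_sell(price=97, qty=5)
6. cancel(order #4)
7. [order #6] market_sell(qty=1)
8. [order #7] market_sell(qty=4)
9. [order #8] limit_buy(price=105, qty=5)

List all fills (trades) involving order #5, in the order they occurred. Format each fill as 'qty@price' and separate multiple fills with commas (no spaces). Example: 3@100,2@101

Answer: 4@103,1@103

Derivation:
After op 1 [order #1] market_sell(qty=5): fills=none; bids=[-] asks=[-]
After op 2 [order #2] limit_sell(price=100, qty=5): fills=none; bids=[-] asks=[#2:5@100]
After op 3 [order #3] limit_buy(price=103, qty=9): fills=#3x#2:5@100; bids=[#3:4@103] asks=[-]
After op 4 [order #4] limit_buy(price=103, qty=6): fills=none; bids=[#3:4@103 #4:6@103] asks=[-]
After op 5 [order #5] limit_sell(price=97, qty=5): fills=#3x#5:4@103 #4x#5:1@103; bids=[#4:5@103] asks=[-]
After op 6 cancel(order #4): fills=none; bids=[-] asks=[-]
After op 7 [order #6] market_sell(qty=1): fills=none; bids=[-] asks=[-]
After op 8 [order #7] market_sell(qty=4): fills=none; bids=[-] asks=[-]
After op 9 [order #8] limit_buy(price=105, qty=5): fills=none; bids=[#8:5@105] asks=[-]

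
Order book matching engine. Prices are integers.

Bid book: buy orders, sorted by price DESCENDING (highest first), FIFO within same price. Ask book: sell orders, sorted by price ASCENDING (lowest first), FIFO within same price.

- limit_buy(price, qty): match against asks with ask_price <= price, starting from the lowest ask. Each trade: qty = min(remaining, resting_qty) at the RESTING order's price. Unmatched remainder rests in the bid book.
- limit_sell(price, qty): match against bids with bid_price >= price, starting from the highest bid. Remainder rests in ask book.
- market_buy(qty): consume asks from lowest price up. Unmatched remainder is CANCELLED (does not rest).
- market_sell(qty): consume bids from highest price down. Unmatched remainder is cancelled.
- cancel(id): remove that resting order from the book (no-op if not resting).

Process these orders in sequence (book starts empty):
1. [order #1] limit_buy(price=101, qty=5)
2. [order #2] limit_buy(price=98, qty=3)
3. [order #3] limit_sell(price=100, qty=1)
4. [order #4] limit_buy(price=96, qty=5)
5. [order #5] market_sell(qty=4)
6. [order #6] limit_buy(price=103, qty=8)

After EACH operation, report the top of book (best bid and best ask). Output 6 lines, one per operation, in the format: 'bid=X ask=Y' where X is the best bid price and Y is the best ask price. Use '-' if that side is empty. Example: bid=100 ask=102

Answer: bid=101 ask=-
bid=101 ask=-
bid=101 ask=-
bid=101 ask=-
bid=98 ask=-
bid=103 ask=-

Derivation:
After op 1 [order #1] limit_buy(price=101, qty=5): fills=none; bids=[#1:5@101] asks=[-]
After op 2 [order #2] limit_buy(price=98, qty=3): fills=none; bids=[#1:5@101 #2:3@98] asks=[-]
After op 3 [order #3] limit_sell(price=100, qty=1): fills=#1x#3:1@101; bids=[#1:4@101 #2:3@98] asks=[-]
After op 4 [order #4] limit_buy(price=96, qty=5): fills=none; bids=[#1:4@101 #2:3@98 #4:5@96] asks=[-]
After op 5 [order #5] market_sell(qty=4): fills=#1x#5:4@101; bids=[#2:3@98 #4:5@96] asks=[-]
After op 6 [order #6] limit_buy(price=103, qty=8): fills=none; bids=[#6:8@103 #2:3@98 #4:5@96] asks=[-]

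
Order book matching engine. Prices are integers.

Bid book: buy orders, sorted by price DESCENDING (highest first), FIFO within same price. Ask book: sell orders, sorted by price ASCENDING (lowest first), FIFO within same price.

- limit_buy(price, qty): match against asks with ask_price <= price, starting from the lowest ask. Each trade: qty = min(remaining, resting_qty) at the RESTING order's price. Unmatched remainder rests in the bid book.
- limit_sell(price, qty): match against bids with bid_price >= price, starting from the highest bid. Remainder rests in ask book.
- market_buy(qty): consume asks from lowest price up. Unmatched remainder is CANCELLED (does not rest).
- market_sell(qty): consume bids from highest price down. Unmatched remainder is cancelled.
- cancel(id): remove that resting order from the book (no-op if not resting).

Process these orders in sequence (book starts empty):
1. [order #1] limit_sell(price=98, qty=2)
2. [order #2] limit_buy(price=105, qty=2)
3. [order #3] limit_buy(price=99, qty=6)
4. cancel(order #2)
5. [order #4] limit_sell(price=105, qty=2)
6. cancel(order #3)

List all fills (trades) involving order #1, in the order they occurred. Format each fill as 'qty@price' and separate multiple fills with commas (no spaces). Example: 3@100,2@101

After op 1 [order #1] limit_sell(price=98, qty=2): fills=none; bids=[-] asks=[#1:2@98]
After op 2 [order #2] limit_buy(price=105, qty=2): fills=#2x#1:2@98; bids=[-] asks=[-]
After op 3 [order #3] limit_buy(price=99, qty=6): fills=none; bids=[#3:6@99] asks=[-]
After op 4 cancel(order #2): fills=none; bids=[#3:6@99] asks=[-]
After op 5 [order #4] limit_sell(price=105, qty=2): fills=none; bids=[#3:6@99] asks=[#4:2@105]
After op 6 cancel(order #3): fills=none; bids=[-] asks=[#4:2@105]

Answer: 2@98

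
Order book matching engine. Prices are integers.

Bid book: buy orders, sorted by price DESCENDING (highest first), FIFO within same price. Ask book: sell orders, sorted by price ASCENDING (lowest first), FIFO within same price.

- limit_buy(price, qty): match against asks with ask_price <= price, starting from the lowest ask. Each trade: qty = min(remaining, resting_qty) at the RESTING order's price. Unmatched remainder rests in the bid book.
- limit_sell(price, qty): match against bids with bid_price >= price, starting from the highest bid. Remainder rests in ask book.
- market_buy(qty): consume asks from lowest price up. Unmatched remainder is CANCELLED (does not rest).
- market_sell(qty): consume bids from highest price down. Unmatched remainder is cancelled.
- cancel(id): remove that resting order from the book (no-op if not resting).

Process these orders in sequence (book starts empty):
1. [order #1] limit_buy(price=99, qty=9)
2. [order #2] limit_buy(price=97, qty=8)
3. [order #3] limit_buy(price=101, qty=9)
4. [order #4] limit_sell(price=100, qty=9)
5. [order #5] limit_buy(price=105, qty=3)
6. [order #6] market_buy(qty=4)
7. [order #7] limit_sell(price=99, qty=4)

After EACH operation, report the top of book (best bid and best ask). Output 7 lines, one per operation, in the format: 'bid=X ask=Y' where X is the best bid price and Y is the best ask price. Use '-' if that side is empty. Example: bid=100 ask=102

After op 1 [order #1] limit_buy(price=99, qty=9): fills=none; bids=[#1:9@99] asks=[-]
After op 2 [order #2] limit_buy(price=97, qty=8): fills=none; bids=[#1:9@99 #2:8@97] asks=[-]
After op 3 [order #3] limit_buy(price=101, qty=9): fills=none; bids=[#3:9@101 #1:9@99 #2:8@97] asks=[-]
After op 4 [order #4] limit_sell(price=100, qty=9): fills=#3x#4:9@101; bids=[#1:9@99 #2:8@97] asks=[-]
After op 5 [order #5] limit_buy(price=105, qty=3): fills=none; bids=[#5:3@105 #1:9@99 #2:8@97] asks=[-]
After op 6 [order #6] market_buy(qty=4): fills=none; bids=[#5:3@105 #1:9@99 #2:8@97] asks=[-]
After op 7 [order #7] limit_sell(price=99, qty=4): fills=#5x#7:3@105 #1x#7:1@99; bids=[#1:8@99 #2:8@97] asks=[-]

Answer: bid=99 ask=-
bid=99 ask=-
bid=101 ask=-
bid=99 ask=-
bid=105 ask=-
bid=105 ask=-
bid=99 ask=-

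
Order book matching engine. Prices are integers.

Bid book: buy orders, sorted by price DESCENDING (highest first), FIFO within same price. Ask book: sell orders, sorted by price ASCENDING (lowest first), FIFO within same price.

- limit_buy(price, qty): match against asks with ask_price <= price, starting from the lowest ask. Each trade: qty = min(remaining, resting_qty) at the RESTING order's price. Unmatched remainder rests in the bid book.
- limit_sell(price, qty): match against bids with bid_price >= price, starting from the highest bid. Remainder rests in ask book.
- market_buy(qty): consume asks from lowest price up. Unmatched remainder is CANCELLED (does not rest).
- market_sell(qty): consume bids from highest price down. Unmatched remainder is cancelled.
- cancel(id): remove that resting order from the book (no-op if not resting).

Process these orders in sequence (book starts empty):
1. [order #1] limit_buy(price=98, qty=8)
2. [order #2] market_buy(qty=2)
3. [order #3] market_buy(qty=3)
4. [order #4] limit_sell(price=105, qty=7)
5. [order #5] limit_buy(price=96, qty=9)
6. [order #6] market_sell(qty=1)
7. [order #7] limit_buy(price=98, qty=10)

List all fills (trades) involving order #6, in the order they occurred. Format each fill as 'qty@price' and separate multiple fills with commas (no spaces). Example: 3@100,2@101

Answer: 1@98

Derivation:
After op 1 [order #1] limit_buy(price=98, qty=8): fills=none; bids=[#1:8@98] asks=[-]
After op 2 [order #2] market_buy(qty=2): fills=none; bids=[#1:8@98] asks=[-]
After op 3 [order #3] market_buy(qty=3): fills=none; bids=[#1:8@98] asks=[-]
After op 4 [order #4] limit_sell(price=105, qty=7): fills=none; bids=[#1:8@98] asks=[#4:7@105]
After op 5 [order #5] limit_buy(price=96, qty=9): fills=none; bids=[#1:8@98 #5:9@96] asks=[#4:7@105]
After op 6 [order #6] market_sell(qty=1): fills=#1x#6:1@98; bids=[#1:7@98 #5:9@96] asks=[#4:7@105]
After op 7 [order #7] limit_buy(price=98, qty=10): fills=none; bids=[#1:7@98 #7:10@98 #5:9@96] asks=[#4:7@105]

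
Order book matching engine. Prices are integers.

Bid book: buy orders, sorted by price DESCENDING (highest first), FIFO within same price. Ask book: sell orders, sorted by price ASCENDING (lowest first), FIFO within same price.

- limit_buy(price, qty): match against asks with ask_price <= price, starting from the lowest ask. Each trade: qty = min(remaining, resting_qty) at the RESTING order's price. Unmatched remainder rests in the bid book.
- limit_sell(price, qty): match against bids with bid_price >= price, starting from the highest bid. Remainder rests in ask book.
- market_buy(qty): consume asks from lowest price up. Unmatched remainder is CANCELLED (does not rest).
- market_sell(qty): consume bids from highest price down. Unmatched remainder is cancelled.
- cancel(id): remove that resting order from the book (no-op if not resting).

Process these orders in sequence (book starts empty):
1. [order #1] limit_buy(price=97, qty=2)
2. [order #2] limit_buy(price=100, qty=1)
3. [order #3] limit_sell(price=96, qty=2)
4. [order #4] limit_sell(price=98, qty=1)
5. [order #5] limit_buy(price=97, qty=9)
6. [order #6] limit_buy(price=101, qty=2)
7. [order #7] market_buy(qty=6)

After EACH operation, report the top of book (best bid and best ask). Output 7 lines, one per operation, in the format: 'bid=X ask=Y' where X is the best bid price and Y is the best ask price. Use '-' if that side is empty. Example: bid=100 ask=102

Answer: bid=97 ask=-
bid=100 ask=-
bid=97 ask=-
bid=97 ask=98
bid=97 ask=98
bid=101 ask=-
bid=101 ask=-

Derivation:
After op 1 [order #1] limit_buy(price=97, qty=2): fills=none; bids=[#1:2@97] asks=[-]
After op 2 [order #2] limit_buy(price=100, qty=1): fills=none; bids=[#2:1@100 #1:2@97] asks=[-]
After op 3 [order #3] limit_sell(price=96, qty=2): fills=#2x#3:1@100 #1x#3:1@97; bids=[#1:1@97] asks=[-]
After op 4 [order #4] limit_sell(price=98, qty=1): fills=none; bids=[#1:1@97] asks=[#4:1@98]
After op 5 [order #5] limit_buy(price=97, qty=9): fills=none; bids=[#1:1@97 #5:9@97] asks=[#4:1@98]
After op 6 [order #6] limit_buy(price=101, qty=2): fills=#6x#4:1@98; bids=[#6:1@101 #1:1@97 #5:9@97] asks=[-]
After op 7 [order #7] market_buy(qty=6): fills=none; bids=[#6:1@101 #1:1@97 #5:9@97] asks=[-]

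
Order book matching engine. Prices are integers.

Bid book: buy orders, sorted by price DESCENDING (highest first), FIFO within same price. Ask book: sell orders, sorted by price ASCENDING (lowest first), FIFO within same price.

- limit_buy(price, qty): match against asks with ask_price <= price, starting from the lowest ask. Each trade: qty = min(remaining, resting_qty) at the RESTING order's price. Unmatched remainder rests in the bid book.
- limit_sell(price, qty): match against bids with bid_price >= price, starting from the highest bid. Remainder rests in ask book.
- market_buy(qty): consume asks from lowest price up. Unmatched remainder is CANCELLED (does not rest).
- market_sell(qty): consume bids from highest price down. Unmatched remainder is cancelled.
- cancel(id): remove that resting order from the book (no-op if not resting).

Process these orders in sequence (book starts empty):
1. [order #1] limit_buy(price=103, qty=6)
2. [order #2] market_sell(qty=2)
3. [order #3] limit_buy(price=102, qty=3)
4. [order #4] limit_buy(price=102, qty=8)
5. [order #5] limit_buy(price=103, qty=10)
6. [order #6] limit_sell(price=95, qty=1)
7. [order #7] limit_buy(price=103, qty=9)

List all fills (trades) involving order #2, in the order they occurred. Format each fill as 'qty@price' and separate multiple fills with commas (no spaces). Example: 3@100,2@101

After op 1 [order #1] limit_buy(price=103, qty=6): fills=none; bids=[#1:6@103] asks=[-]
After op 2 [order #2] market_sell(qty=2): fills=#1x#2:2@103; bids=[#1:4@103] asks=[-]
After op 3 [order #3] limit_buy(price=102, qty=3): fills=none; bids=[#1:4@103 #3:3@102] asks=[-]
After op 4 [order #4] limit_buy(price=102, qty=8): fills=none; bids=[#1:4@103 #3:3@102 #4:8@102] asks=[-]
After op 5 [order #5] limit_buy(price=103, qty=10): fills=none; bids=[#1:4@103 #5:10@103 #3:3@102 #4:8@102] asks=[-]
After op 6 [order #6] limit_sell(price=95, qty=1): fills=#1x#6:1@103; bids=[#1:3@103 #5:10@103 #3:3@102 #4:8@102] asks=[-]
After op 7 [order #7] limit_buy(price=103, qty=9): fills=none; bids=[#1:3@103 #5:10@103 #7:9@103 #3:3@102 #4:8@102] asks=[-]

Answer: 2@103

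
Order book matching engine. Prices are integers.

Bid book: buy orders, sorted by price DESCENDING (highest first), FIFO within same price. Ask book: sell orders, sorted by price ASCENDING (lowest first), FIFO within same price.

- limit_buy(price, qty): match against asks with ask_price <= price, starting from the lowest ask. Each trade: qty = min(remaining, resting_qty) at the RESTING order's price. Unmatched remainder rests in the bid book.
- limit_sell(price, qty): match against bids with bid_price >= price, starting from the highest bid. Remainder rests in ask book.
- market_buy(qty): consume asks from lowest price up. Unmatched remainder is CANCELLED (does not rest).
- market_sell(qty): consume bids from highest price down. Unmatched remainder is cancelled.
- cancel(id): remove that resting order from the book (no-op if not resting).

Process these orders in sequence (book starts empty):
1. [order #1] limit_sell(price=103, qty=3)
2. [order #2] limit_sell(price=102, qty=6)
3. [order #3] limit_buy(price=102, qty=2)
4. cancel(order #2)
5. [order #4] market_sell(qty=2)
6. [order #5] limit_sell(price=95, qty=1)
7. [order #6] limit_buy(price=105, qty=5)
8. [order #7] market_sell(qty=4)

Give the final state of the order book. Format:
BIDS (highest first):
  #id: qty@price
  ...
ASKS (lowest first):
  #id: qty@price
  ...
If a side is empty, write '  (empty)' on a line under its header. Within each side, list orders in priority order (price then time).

Answer: BIDS (highest first):
  (empty)
ASKS (lowest first):
  (empty)

Derivation:
After op 1 [order #1] limit_sell(price=103, qty=3): fills=none; bids=[-] asks=[#1:3@103]
After op 2 [order #2] limit_sell(price=102, qty=6): fills=none; bids=[-] asks=[#2:6@102 #1:3@103]
After op 3 [order #3] limit_buy(price=102, qty=2): fills=#3x#2:2@102; bids=[-] asks=[#2:4@102 #1:3@103]
After op 4 cancel(order #2): fills=none; bids=[-] asks=[#1:3@103]
After op 5 [order #4] market_sell(qty=2): fills=none; bids=[-] asks=[#1:3@103]
After op 6 [order #5] limit_sell(price=95, qty=1): fills=none; bids=[-] asks=[#5:1@95 #1:3@103]
After op 7 [order #6] limit_buy(price=105, qty=5): fills=#6x#5:1@95 #6x#1:3@103; bids=[#6:1@105] asks=[-]
After op 8 [order #7] market_sell(qty=4): fills=#6x#7:1@105; bids=[-] asks=[-]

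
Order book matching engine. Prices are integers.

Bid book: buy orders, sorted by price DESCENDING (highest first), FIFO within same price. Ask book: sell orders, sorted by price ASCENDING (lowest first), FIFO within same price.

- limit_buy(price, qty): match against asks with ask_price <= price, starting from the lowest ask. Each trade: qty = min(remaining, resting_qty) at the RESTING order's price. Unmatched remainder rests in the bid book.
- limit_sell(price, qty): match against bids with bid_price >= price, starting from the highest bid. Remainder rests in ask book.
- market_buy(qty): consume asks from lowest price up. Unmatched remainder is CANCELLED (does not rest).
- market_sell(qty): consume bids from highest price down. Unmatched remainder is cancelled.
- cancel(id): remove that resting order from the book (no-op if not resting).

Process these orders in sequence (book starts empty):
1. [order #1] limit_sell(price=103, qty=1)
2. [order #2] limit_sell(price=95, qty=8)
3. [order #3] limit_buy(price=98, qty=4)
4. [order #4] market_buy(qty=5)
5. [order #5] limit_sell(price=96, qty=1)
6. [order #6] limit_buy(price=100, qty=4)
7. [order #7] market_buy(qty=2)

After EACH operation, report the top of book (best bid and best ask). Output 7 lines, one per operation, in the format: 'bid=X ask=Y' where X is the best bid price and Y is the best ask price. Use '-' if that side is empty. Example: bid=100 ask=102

Answer: bid=- ask=103
bid=- ask=95
bid=- ask=95
bid=- ask=-
bid=- ask=96
bid=100 ask=-
bid=100 ask=-

Derivation:
After op 1 [order #1] limit_sell(price=103, qty=1): fills=none; bids=[-] asks=[#1:1@103]
After op 2 [order #2] limit_sell(price=95, qty=8): fills=none; bids=[-] asks=[#2:8@95 #1:1@103]
After op 3 [order #3] limit_buy(price=98, qty=4): fills=#3x#2:4@95; bids=[-] asks=[#2:4@95 #1:1@103]
After op 4 [order #4] market_buy(qty=5): fills=#4x#2:4@95 #4x#1:1@103; bids=[-] asks=[-]
After op 5 [order #5] limit_sell(price=96, qty=1): fills=none; bids=[-] asks=[#5:1@96]
After op 6 [order #6] limit_buy(price=100, qty=4): fills=#6x#5:1@96; bids=[#6:3@100] asks=[-]
After op 7 [order #7] market_buy(qty=2): fills=none; bids=[#6:3@100] asks=[-]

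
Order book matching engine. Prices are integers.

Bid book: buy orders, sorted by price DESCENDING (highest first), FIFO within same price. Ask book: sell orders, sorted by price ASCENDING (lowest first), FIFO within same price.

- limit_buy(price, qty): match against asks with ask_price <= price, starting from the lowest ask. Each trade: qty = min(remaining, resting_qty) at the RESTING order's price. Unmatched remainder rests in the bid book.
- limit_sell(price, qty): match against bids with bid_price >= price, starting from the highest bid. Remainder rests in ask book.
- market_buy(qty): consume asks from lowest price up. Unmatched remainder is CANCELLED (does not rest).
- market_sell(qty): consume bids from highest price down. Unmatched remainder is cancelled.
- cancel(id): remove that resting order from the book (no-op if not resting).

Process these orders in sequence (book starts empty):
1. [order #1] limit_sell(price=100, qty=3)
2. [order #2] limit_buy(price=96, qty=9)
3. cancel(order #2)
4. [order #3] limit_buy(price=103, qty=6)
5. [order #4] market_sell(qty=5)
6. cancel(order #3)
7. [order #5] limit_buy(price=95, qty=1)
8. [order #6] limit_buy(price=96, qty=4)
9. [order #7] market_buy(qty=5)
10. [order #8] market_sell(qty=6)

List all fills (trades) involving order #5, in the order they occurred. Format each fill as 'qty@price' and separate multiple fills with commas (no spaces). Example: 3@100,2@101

Answer: 1@95

Derivation:
After op 1 [order #1] limit_sell(price=100, qty=3): fills=none; bids=[-] asks=[#1:3@100]
After op 2 [order #2] limit_buy(price=96, qty=9): fills=none; bids=[#2:9@96] asks=[#1:3@100]
After op 3 cancel(order #2): fills=none; bids=[-] asks=[#1:3@100]
After op 4 [order #3] limit_buy(price=103, qty=6): fills=#3x#1:3@100; bids=[#3:3@103] asks=[-]
After op 5 [order #4] market_sell(qty=5): fills=#3x#4:3@103; bids=[-] asks=[-]
After op 6 cancel(order #3): fills=none; bids=[-] asks=[-]
After op 7 [order #5] limit_buy(price=95, qty=1): fills=none; bids=[#5:1@95] asks=[-]
After op 8 [order #6] limit_buy(price=96, qty=4): fills=none; bids=[#6:4@96 #5:1@95] asks=[-]
After op 9 [order #7] market_buy(qty=5): fills=none; bids=[#6:4@96 #5:1@95] asks=[-]
After op 10 [order #8] market_sell(qty=6): fills=#6x#8:4@96 #5x#8:1@95; bids=[-] asks=[-]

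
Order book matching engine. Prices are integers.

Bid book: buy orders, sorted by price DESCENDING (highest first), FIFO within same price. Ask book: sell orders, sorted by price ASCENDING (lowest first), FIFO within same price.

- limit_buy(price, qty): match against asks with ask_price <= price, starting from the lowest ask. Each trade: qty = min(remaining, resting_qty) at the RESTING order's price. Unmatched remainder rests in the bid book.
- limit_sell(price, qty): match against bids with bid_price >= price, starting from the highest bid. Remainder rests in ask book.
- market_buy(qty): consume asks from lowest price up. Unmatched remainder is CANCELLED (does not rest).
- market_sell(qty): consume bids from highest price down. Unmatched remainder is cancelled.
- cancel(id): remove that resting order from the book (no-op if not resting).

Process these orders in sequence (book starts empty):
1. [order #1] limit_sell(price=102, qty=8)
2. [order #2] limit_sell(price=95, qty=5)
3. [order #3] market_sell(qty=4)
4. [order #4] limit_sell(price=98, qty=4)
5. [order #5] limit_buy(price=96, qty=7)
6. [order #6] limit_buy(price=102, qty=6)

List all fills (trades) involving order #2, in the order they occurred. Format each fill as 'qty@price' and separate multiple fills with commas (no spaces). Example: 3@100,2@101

Answer: 5@95

Derivation:
After op 1 [order #1] limit_sell(price=102, qty=8): fills=none; bids=[-] asks=[#1:8@102]
After op 2 [order #2] limit_sell(price=95, qty=5): fills=none; bids=[-] asks=[#2:5@95 #1:8@102]
After op 3 [order #3] market_sell(qty=4): fills=none; bids=[-] asks=[#2:5@95 #1:8@102]
After op 4 [order #4] limit_sell(price=98, qty=4): fills=none; bids=[-] asks=[#2:5@95 #4:4@98 #1:8@102]
After op 5 [order #5] limit_buy(price=96, qty=7): fills=#5x#2:5@95; bids=[#5:2@96] asks=[#4:4@98 #1:8@102]
After op 6 [order #6] limit_buy(price=102, qty=6): fills=#6x#4:4@98 #6x#1:2@102; bids=[#5:2@96] asks=[#1:6@102]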